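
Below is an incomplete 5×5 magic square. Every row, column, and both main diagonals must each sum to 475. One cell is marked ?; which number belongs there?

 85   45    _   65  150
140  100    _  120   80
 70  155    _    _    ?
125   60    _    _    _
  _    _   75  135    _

110

From row 1, 475 − (85 + 45 + 65 + 150) gives (1,3) = 130.
From row 2, 475 − (140 + 100 + 120 + 80) gives (2,3) = 35.
Column 1 needs 475; the known cells sum to 420, so (5,1) = 55.
Column 2: 45 + 100 + 155 + 60 + ? = 475, so (5,2) = 115.
Anti-diagonal needs 475; the known cells sum to 385, so (3,3) = 90.
Row 5 must total 475; the given cells sum to 380, so (5,5) = 95.
The remaining cell in column 3 is (4,3) = 475 − 330 = 145.
Using main diagonal: 85 + 100 + 90 + 95 + ? → (4,4) = 475 − 370 = 105.
Using row 4: 125 + 60 + 145 + 105 + ? → (4,5) = 475 − 435 = 40.
The remaining cell in column 4 is (3,4) = 475 − 425 = 50.
The remaining cell in column 5 is (3,5) = 475 − 365 = 110.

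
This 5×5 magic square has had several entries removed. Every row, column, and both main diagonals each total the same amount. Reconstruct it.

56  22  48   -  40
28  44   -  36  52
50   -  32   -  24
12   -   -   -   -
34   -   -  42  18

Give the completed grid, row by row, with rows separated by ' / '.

56 22 48 14 40 / 28 44 20 36 52 / 50 16 32 58 24 / 12 38 54 30 46 / 34 60 26 42 18

Column 1 is already complete: 56 + 28 + 50 + 12 + 34 = 180, so that is the magic constant.
Row 1: 56 + 22 + 48 + 40 + ? = 180, so (1,4) = 14.
Using row 2: 28 + 44 + 36 + 52 + ? → (2,3) = 180 − 160 = 20.
The remaining cell in column 5 is (4,5) = 180 − 134 = 46.
The remaining cell in main diagonal is (4,4) = 180 − 150 = 30.
Using anti-diagonal: 40 + 36 + 32 + 34 + ? → (4,2) = 180 − 142 = 38.
Row 4: 12 + 38 + 30 + 46 + ? = 180, so (4,3) = 54.
Column 3: 48 + 20 + 32 + 54 + ? = 180, so (5,3) = 26.
The remaining cell in column 4 is (3,4) = 180 − 122 = 58.
Row 3: 50 + 32 + 58 + 24 + ? = 180, so (3,2) = 16.
Row 5 must total 180; the given cells sum to 120, so (5,2) = 60.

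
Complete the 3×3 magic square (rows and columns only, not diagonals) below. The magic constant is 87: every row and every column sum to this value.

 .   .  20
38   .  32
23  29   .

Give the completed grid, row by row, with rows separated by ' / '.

From row 2, 87 − (38 + 32) gives (2,2) = 17.
Row 3 needs 87; the known cells sum to 52, so (3,3) = 35.
From column 1, 87 − (38 + 23) gives (1,1) = 26.
Column 2 needs 87; the known cells sum to 46, so (1,2) = 41.

26 41 20 / 38 17 32 / 23 29 35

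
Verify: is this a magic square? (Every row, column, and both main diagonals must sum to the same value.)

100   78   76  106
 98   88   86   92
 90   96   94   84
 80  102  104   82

Row 1: 100 + 78 + 76 + 106 = 360.
Row 2: 98 + 88 + 86 + 92 = 364.
Row 3: 90 + 96 + 94 + 84 = 364.
Row 4: 80 + 102 + 104 + 82 = 368.
Column 1: 100 + 98 + 90 + 80 = 368.
Column 2: 78 + 88 + 96 + 102 = 364.
Column 3: 76 + 86 + 94 + 104 = 360.
Column 4: 106 + 92 + 84 + 82 = 364.
Main diagonal: 100 + 88 + 94 + 82 = 364.
Anti-diagonal: 106 + 86 + 96 + 80 = 368.

No — column 1 sums to 368 but row 2 sums to 364.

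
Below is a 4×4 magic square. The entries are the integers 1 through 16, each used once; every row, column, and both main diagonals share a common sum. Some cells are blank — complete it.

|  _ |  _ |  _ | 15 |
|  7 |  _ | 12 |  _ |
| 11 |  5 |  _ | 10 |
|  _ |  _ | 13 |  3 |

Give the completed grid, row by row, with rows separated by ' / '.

14 4 1 15 / 7 9 12 6 / 11 5 8 10 / 2 16 13 3

The entries are 1 through 16, which sum to 136, so each line sums to 136/4 = 34.
From row 3, 34 − (11 + 5 + 10) gives (3,3) = 8.
Using column 3: 12 + 8 + 13 + ? → (1,3) = 34 − 33 = 1.
The remaining cell in column 4 is (2,4) = 34 − 28 = 6.
From anti-diagonal, 34 − (15 + 12 + 5) gives (4,1) = 2.
The remaining cell in row 2 is (2,2) = 34 − 25 = 9.
Using row 4: 2 + 13 + 3 + ? → (4,2) = 34 − 18 = 16.
Column 1 needs 34; the known cells sum to 20, so (1,1) = 14.
From column 2, 34 − (9 + 5 + 16) gives (1,2) = 4.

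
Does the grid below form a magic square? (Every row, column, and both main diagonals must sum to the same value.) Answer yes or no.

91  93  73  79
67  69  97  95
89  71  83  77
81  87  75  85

No — anti-diagonal sums to 328 but row 1 sums to 336.

Row 1: 91 + 93 + 73 + 79 = 336.
Row 2: 67 + 69 + 97 + 95 = 328.
Row 3: 89 + 71 + 83 + 77 = 320.
Row 4: 81 + 87 + 75 + 85 = 328.
Column 1: 91 + 67 + 89 + 81 = 328.
Column 2: 93 + 69 + 71 + 87 = 320.
Column 3: 73 + 97 + 83 + 75 = 328.
Column 4: 79 + 95 + 77 + 85 = 336.
Main diagonal: 91 + 69 + 83 + 85 = 328.
Anti-diagonal: 79 + 97 + 71 + 81 = 328.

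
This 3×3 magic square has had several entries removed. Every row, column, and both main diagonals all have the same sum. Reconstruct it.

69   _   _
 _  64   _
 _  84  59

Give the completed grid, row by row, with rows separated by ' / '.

Main diagonal is already complete: 69 + 64 + 59 = 192, so that is the magic constant.
The remaining cell in row 3 is (3,1) = 192 − 143 = 49.
Column 1 must total 192; the given cells sum to 118, so (2,1) = 74.
From column 2, 192 − (64 + 84) gives (1,2) = 44.
Anti-diagonal: 64 + 49 + ? = 192, so (1,3) = 79.
Using row 2: 74 + 64 + ? → (2,3) = 192 − 138 = 54.

69 44 79 / 74 64 54 / 49 84 59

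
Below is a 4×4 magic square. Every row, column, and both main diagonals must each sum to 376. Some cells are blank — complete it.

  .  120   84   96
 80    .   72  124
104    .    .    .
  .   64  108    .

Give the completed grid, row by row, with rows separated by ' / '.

76 120 84 96 / 80 100 72 124 / 104 92 112 68 / 116 64 108 88

The remaining cell in row 1 is (1,1) = 376 − 300 = 76.
Using row 2: 80 + 72 + 124 + ? → (2,2) = 376 − 276 = 100.
The remaining cell in column 1 is (4,1) = 376 − 260 = 116.
Using column 2: 120 + 100 + 64 + ? → (3,2) = 376 − 284 = 92.
From column 3, 376 − (84 + 72 + 108) gives (3,3) = 112.
The remaining cell in main diagonal is (4,4) = 376 − 288 = 88.
Row 3 must total 376; the given cells sum to 308, so (3,4) = 68.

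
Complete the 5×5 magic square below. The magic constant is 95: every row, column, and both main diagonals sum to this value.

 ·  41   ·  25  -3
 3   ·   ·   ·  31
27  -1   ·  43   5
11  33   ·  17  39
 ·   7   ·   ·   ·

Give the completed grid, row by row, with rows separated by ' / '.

Row 3 must total 95; the given cells sum to 74, so (3,3) = 21.
The remaining cell in row 4 is (4,3) = 95 − 100 = -5.
Column 2 needs 95; the known cells sum to 80, so (2,2) = 15.
Column 5 must total 95; the given cells sum to 72, so (5,5) = 23.
From main diagonal, 95 − (15 + 21 + 17 + 23) gives (1,1) = 19.
From row 1, 95 − (19 + 41 + 25 + (-3)) gives (1,3) = 13.
Column 1 must total 95; the given cells sum to 60, so (5,1) = 35.
Using anti-diagonal: -3 + 21 + 33 + 35 + ? → (2,4) = 95 − 86 = 9.
From row 2, 95 − (3 + 15 + 9 + 31) gives (2,3) = 37.
Using column 3: 13 + 37 + 21 + (-5) + ? → (5,3) = 95 − 66 = 29.
Column 4 needs 95; the known cells sum to 94, so (5,4) = 1.

19 41 13 25 -3 / 3 15 37 9 31 / 27 -1 21 43 5 / 11 33 -5 17 39 / 35 7 29 1 23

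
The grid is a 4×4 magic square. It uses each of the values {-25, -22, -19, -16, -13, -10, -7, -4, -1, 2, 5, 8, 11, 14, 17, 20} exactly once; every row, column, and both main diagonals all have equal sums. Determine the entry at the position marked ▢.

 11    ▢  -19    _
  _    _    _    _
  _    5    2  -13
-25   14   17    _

The 16 entries sum to -40, so each line sums to -40/4 = -10.
Row 3 must total -10; the given cells sum to -6, so (3,1) = -4.
From row 4, -10 − (-25 + 14 + 17) gives (4,4) = -16.
Column 1 needs -10; the known cells sum to -18, so (2,1) = 8.
Column 3 must total -10; the given cells sum to 0, so (2,3) = -10.
Using main diagonal: 11 + 2 + (-16) + ? → (2,2) = -10 − (-3) = -7.
Anti-diagonal needs -10; the known cells sum to -30, so (1,4) = 20.
Using row 1: 11 + (-19) + 20 + ? → (1,2) = -10 − 12 = -22.

-22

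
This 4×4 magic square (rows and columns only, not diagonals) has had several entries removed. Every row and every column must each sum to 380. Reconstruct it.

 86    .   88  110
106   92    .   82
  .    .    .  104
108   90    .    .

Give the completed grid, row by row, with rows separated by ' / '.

86 96 88 110 / 106 92 100 82 / 80 102 94 104 / 108 90 98 84

Using row 1: 86 + 88 + 110 + ? → (1,2) = 380 − 284 = 96.
Row 2: 106 + 92 + 82 + ? = 380, so (2,3) = 100.
Using column 1: 86 + 106 + 108 + ? → (3,1) = 380 − 300 = 80.
Using column 2: 96 + 92 + 90 + ? → (3,2) = 380 − 278 = 102.
The remaining cell in column 4 is (4,4) = 380 − 296 = 84.
Row 3: 80 + 102 + 104 + ? = 380, so (3,3) = 94.
Row 4 needs 380; the known cells sum to 282, so (4,3) = 98.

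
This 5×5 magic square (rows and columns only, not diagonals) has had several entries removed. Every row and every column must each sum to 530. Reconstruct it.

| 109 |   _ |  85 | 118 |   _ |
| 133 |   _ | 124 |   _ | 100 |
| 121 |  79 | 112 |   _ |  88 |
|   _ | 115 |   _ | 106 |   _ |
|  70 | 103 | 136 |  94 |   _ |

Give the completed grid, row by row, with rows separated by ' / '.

The remaining cell in row 3 is (3,4) = 530 − 400 = 130.
Using row 5: 70 + 103 + 136 + 94 + ? → (5,5) = 530 − 403 = 127.
Using column 1: 109 + 133 + 121 + 70 + ? → (4,1) = 530 − 433 = 97.
Using column 3: 85 + 124 + 112 + 136 + ? → (4,3) = 530 − 457 = 73.
From column 4, 530 − (118 + 130 + 106 + 94) gives (2,4) = 82.
Row 2 needs 530; the known cells sum to 439, so (2,2) = 91.
Row 4: 97 + 115 + 73 + 106 + ? = 530, so (4,5) = 139.
Column 2 needs 530; the known cells sum to 388, so (1,2) = 142.
Column 5: 100 + 88 + 139 + 127 + ? = 530, so (1,5) = 76.

109 142 85 118 76 / 133 91 124 82 100 / 121 79 112 130 88 / 97 115 73 106 139 / 70 103 136 94 127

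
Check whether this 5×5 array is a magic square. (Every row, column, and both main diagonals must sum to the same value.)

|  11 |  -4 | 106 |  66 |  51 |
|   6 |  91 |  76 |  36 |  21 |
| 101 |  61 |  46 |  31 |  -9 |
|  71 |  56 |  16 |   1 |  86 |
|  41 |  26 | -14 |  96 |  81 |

Yes

Row 1: 11 + (-4) + 106 + 66 + 51 = 230.
Row 2: 6 + 91 + 76 + 36 + 21 = 230.
Row 3: 101 + 61 + 46 + 31 + (-9) = 230.
Row 4: 71 + 56 + 16 + 1 + 86 = 230.
Row 5: 41 + 26 + (-14) + 96 + 81 = 230.
Column 1: 11 + 6 + 101 + 71 + 41 = 230.
Column 2: -4 + 91 + 61 + 56 + 26 = 230.
Column 3: 106 + 76 + 46 + 16 + (-14) = 230.
Column 4: 66 + 36 + 31 + 1 + 96 = 230.
Column 5: 51 + 21 + (-9) + 86 + 81 = 230.
Main diagonal: 11 + 91 + 46 + 1 + 81 = 230.
Anti-diagonal: 51 + 36 + 46 + 56 + 41 = 230.
All lines sum to 230.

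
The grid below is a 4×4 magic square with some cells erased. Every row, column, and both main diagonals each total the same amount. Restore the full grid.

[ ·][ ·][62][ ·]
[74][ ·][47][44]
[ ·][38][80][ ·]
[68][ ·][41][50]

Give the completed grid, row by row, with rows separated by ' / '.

35 56 62 77 / 74 65 47 44 / 53 38 80 59 / 68 71 41 50

Column 3 is already complete: 62 + 47 + 80 + 41 = 230, so that is the magic constant.
Row 2: 74 + 47 + 44 + ? = 230, so (2,2) = 65.
Row 4 must total 230; the given cells sum to 159, so (4,2) = 71.
From column 2, 230 − (65 + 38 + 71) gives (1,2) = 56.
The remaining cell in main diagonal is (1,1) = 230 − 195 = 35.
Anti-diagonal: 47 + 38 + 68 + ? = 230, so (1,4) = 77.
Column 1 must total 230; the given cells sum to 177, so (3,1) = 53.
The remaining cell in column 4 is (3,4) = 230 − 171 = 59.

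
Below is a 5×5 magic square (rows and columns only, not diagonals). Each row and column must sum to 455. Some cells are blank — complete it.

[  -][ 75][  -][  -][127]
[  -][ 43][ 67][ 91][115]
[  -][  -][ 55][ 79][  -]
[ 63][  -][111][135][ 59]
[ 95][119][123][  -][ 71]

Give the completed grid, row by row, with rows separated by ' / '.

51 75 99 103 127 / 139 43 67 91 115 / 107 131 55 79 83 / 63 87 111 135 59 / 95 119 123 47 71

Row 2 needs 455; the known cells sum to 316, so (2,1) = 139.
The remaining cell in row 4 is (4,2) = 455 − 368 = 87.
From row 5, 455 − (95 + 119 + 123 + 71) gives (5,4) = 47.
The remaining cell in column 2 is (3,2) = 455 − 324 = 131.
Column 3 must total 455; the given cells sum to 356, so (1,3) = 99.
Using column 4: 91 + 79 + 135 + 47 + ? → (1,4) = 455 − 352 = 103.
The remaining cell in column 5 is (3,5) = 455 − 372 = 83.
Row 1 needs 455; the known cells sum to 404, so (1,1) = 51.
The remaining cell in row 3 is (3,1) = 455 − 348 = 107.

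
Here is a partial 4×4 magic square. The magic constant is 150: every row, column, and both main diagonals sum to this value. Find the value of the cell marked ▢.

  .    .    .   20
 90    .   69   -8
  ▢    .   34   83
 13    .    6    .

Row 2 needs 150; the known cells sum to 151, so (2,2) = -1.
Column 3 must total 150; the given cells sum to 109, so (1,3) = 41.
Column 4 needs 150; the known cells sum to 95, so (4,4) = 55.
Main diagonal must total 150; the given cells sum to 88, so (1,1) = 62.
The remaining cell in anti-diagonal is (3,2) = 150 − 102 = 48.
Using row 1: 62 + 41 + 20 + ? → (1,2) = 150 − 123 = 27.
From row 3, 150 − (48 + 34 + 83) gives (3,1) = -15.

-15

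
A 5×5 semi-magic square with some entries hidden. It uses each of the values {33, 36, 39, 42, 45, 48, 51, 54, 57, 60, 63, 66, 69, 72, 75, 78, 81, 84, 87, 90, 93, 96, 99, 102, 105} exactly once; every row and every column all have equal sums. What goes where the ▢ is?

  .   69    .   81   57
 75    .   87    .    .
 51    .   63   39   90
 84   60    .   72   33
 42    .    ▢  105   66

The 25 entries sum to 1725, so each line sums to 1725/5 = 345.
Row 3: 51 + 63 + 39 + 90 + ? = 345, so (3,2) = 102.
Row 4: 84 + 60 + 72 + 33 + ? = 345, so (4,3) = 96.
The remaining cell in column 1 is (1,1) = 345 − 252 = 93.
Column 4 must total 345; the given cells sum to 297, so (2,4) = 48.
Column 5: 57 + 90 + 33 + 66 + ? = 345, so (2,5) = 99.
The remaining cell in row 1 is (1,3) = 345 − 300 = 45.
The remaining cell in row 2 is (2,2) = 345 − 309 = 36.
Column 2 needs 345; the known cells sum to 267, so (5,2) = 78.
Using column 3: 45 + 87 + 63 + 96 + ? → (5,3) = 345 − 291 = 54.

54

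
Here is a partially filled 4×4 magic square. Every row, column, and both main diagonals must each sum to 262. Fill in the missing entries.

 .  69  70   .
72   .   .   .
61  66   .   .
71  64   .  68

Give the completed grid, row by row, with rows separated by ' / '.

58 69 70 65 / 72 63 60 67 / 61 66 73 62 / 71 64 59 68

The remaining cell in row 4 is (4,3) = 262 − 203 = 59.
Column 1 must total 262; the given cells sum to 204, so (1,1) = 58.
The remaining cell in column 2 is (2,2) = 262 − 199 = 63.
Using main diagonal: 58 + 63 + 68 + ? → (3,3) = 262 − 189 = 73.
The remaining cell in row 1 is (1,4) = 262 − 197 = 65.
Using row 3: 61 + 66 + 73 + ? → (3,4) = 262 − 200 = 62.
Using column 3: 70 + 73 + 59 + ? → (2,3) = 262 − 202 = 60.
Column 4: 65 + 62 + 68 + ? = 262, so (2,4) = 67.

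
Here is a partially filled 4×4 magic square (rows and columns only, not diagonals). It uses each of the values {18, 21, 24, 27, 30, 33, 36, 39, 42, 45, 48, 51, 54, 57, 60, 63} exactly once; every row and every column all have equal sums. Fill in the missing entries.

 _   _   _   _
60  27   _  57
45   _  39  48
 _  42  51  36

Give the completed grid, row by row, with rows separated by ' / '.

24 63 54 21 / 60 27 18 57 / 45 30 39 48 / 33 42 51 36

The 16 entries sum to 648, so each line sums to 648/4 = 162.
Row 2 must total 162; the given cells sum to 144, so (2,3) = 18.
The remaining cell in row 3 is (3,2) = 162 − 132 = 30.
Using row 4: 42 + 51 + 36 + ? → (4,1) = 162 − 129 = 33.
Column 1 must total 162; the given cells sum to 138, so (1,1) = 24.
Column 2: 27 + 30 + 42 + ? = 162, so (1,2) = 63.
Column 3 needs 162; the known cells sum to 108, so (1,3) = 54.
Column 4 must total 162; the given cells sum to 141, so (1,4) = 21.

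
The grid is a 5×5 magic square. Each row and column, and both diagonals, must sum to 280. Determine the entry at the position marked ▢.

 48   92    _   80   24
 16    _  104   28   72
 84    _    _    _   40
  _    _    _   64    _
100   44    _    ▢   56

From row 1, 280 − (48 + 92 + 80 + 24) gives (1,3) = 36.
Row 2: 16 + 104 + 28 + 72 + ? = 280, so (2,2) = 60.
Using column 1: 48 + 16 + 84 + 100 + ? → (4,1) = 280 − 248 = 32.
Column 5: 24 + 72 + 40 + 56 + ? = 280, so (4,5) = 88.
Main diagonal needs 280; the known cells sum to 228, so (3,3) = 52.
The remaining cell in anti-diagonal is (4,2) = 280 − 204 = 76.
Row 4: 32 + 76 + 64 + 88 + ? = 280, so (4,3) = 20.
Column 2 must total 280; the given cells sum to 272, so (3,2) = 8.
Column 3 must total 280; the given cells sum to 212, so (5,3) = 68.
Row 3 must total 280; the given cells sum to 184, so (3,4) = 96.
Row 5: 100 + 44 + 68 + 56 + ? = 280, so (5,4) = 12.

12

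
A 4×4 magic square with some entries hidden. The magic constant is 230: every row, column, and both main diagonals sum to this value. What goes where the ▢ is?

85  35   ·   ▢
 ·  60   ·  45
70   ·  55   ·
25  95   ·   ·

90

Using column 1: 85 + 70 + 25 + ? → (2,1) = 230 − 180 = 50.
Column 2 must total 230; the given cells sum to 190, so (3,2) = 40.
Main diagonal must total 230; the given cells sum to 200, so (4,4) = 30.
Using row 2: 50 + 60 + 45 + ? → (2,3) = 230 − 155 = 75.
From row 3, 230 − (70 + 40 + 55) gives (3,4) = 65.
Using row 4: 25 + 95 + 30 + ? → (4,3) = 230 − 150 = 80.
Column 3 needs 230; the known cells sum to 210, so (1,3) = 20.
Column 4 must total 230; the given cells sum to 140, so (1,4) = 90.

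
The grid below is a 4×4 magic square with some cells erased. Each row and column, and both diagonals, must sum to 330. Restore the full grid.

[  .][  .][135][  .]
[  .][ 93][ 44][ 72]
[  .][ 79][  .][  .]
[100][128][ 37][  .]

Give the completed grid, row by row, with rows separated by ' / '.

Row 2: 93 + 44 + 72 + ? = 330, so (2,1) = 121.
Row 4: 100 + 128 + 37 + ? = 330, so (4,4) = 65.
Using column 2: 93 + 79 + 128 + ? → (1,2) = 330 − 300 = 30.
Using column 3: 135 + 44 + 37 + ? → (3,3) = 330 − 216 = 114.
The remaining cell in main diagonal is (1,1) = 330 − 272 = 58.
Using anti-diagonal: 44 + 79 + 100 + ? → (1,4) = 330 − 223 = 107.
Using column 1: 58 + 121 + 100 + ? → (3,1) = 330 − 279 = 51.
From column 4, 330 − (107 + 72 + 65) gives (3,4) = 86.

58 30 135 107 / 121 93 44 72 / 51 79 114 86 / 100 128 37 65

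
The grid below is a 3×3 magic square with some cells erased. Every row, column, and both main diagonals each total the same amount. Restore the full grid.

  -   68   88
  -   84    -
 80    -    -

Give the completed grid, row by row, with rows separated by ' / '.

Anti-diagonal is already complete: 88 + 84 + 80 = 252, so that is the magic constant.
From row 1, 252 − (68 + 88) gives (1,1) = 96.
Column 1: 96 + 80 + ? = 252, so (2,1) = 76.
Column 2: 68 + 84 + ? = 252, so (3,2) = 100.
The remaining cell in main diagonal is (3,3) = 252 − 180 = 72.
Row 2: 76 + 84 + ? = 252, so (2,3) = 92.

96 68 88 / 76 84 92 / 80 100 72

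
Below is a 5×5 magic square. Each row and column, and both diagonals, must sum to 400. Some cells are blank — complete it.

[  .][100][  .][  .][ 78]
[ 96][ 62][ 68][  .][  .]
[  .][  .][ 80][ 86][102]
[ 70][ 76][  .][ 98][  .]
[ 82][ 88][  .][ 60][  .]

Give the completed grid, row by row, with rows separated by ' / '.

From column 2, 400 − (100 + 62 + 76 + 88) gives (3,2) = 74.
The remaining cell in anti-diagonal is (2,4) = 400 − 316 = 84.
Row 2 must total 400; the given cells sum to 310, so (2,5) = 90.
Row 3 must total 400; the given cells sum to 342, so (3,1) = 58.
The remaining cell in column 1 is (1,1) = 400 − 306 = 94.
Using column 4: 84 + 86 + 98 + 60 + ? → (1,4) = 400 − 328 = 72.
Main diagonal must total 400; the given cells sum to 334, so (5,5) = 66.
From row 1, 400 − (94 + 100 + 72 + 78) gives (1,3) = 56.
Using row 5: 82 + 88 + 60 + 66 + ? → (5,3) = 400 − 296 = 104.
From column 3, 400 − (56 + 68 + 80 + 104) gives (4,3) = 92.
The remaining cell in column 5 is (4,5) = 400 − 336 = 64.

94 100 56 72 78 / 96 62 68 84 90 / 58 74 80 86 102 / 70 76 92 98 64 / 82 88 104 60 66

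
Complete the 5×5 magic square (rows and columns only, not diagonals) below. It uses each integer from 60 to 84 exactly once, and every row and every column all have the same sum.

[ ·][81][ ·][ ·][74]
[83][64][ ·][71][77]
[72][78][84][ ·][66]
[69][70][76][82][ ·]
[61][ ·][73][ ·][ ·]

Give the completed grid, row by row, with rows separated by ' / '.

75 81 62 68 74 / 83 64 65 71 77 / 72 78 84 60 66 / 69 70 76 82 63 / 61 67 73 79 80

The entries are 60 through 84, which sum to 1800, so each line sums to 1800/5 = 360.
Row 2 must total 360; the given cells sum to 295, so (2,3) = 65.
Row 3 must total 360; the given cells sum to 300, so (3,4) = 60.
The remaining cell in row 4 is (4,5) = 360 − 297 = 63.
The remaining cell in column 1 is (1,1) = 360 − 285 = 75.
From column 2, 360 − (81 + 64 + 78 + 70) gives (5,2) = 67.
From column 3, 360 − (65 + 84 + 76 + 73) gives (1,3) = 62.
Using column 5: 74 + 77 + 66 + 63 + ? → (5,5) = 360 − 280 = 80.
Row 1 must total 360; the given cells sum to 292, so (1,4) = 68.
Row 5: 61 + 67 + 73 + 80 + ? = 360, so (5,4) = 79.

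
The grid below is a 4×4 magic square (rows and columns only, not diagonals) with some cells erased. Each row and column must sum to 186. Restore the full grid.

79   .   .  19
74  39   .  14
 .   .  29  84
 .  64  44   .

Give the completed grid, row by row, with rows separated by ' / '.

Using row 2: 74 + 39 + 14 + ? → (2,3) = 186 − 127 = 59.
Column 3 needs 186; the known cells sum to 132, so (1,3) = 54.
Using column 4: 19 + 14 + 84 + ? → (4,4) = 186 − 117 = 69.
Using row 1: 79 + 54 + 19 + ? → (1,2) = 186 − 152 = 34.
Row 4: 64 + 44 + 69 + ? = 186, so (4,1) = 9.
The remaining cell in column 1 is (3,1) = 186 − 162 = 24.
Using column 2: 34 + 39 + 64 + ? → (3,2) = 186 − 137 = 49.

79 34 54 19 / 74 39 59 14 / 24 49 29 84 / 9 64 44 69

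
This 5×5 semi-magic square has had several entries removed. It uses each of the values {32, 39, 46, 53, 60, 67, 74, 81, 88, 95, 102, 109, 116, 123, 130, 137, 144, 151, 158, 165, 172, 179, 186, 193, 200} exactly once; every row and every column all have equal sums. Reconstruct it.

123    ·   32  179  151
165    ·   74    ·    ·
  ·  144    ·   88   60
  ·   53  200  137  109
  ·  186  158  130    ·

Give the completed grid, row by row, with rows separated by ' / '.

The 25 entries sum to 2900, so each line sums to 2900/5 = 580.
Row 1 must total 580; the given cells sum to 485, so (1,2) = 95.
Row 4: 53 + 200 + 137 + 109 + ? = 580, so (4,1) = 81.
Column 2: 95 + 144 + 53 + 186 + ? = 580, so (2,2) = 102.
Column 3: 32 + 74 + 200 + 158 + ? = 580, so (3,3) = 116.
Column 4: 179 + 88 + 137 + 130 + ? = 580, so (2,4) = 46.
Row 2 must total 580; the given cells sum to 387, so (2,5) = 193.
The remaining cell in row 3 is (3,1) = 580 − 408 = 172.
Using column 1: 123 + 165 + 172 + 81 + ? → (5,1) = 580 − 541 = 39.
Using column 5: 151 + 193 + 60 + 109 + ? → (5,5) = 580 − 513 = 67.

123 95 32 179 151 / 165 102 74 46 193 / 172 144 116 88 60 / 81 53 200 137 109 / 39 186 158 130 67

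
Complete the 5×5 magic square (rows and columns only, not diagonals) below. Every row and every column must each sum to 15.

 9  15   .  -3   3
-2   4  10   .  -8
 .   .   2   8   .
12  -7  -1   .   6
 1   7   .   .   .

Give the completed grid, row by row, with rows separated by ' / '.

9 15 -9 -3 3 / -2 4 10 11 -8 / -5 -4 2 8 14 / 12 -7 -1 5 6 / 1 7 13 -6 0

Row 1 needs 15; the known cells sum to 24, so (1,3) = -9.
Using row 2: -2 + 4 + 10 + (-8) + ? → (2,4) = 15 − 4 = 11.
Using row 4: 12 + (-7) + (-1) + 6 + ? → (4,4) = 15 − 10 = 5.
The remaining cell in column 1 is (3,1) = 15 − 20 = -5.
From column 2, 15 − (15 + 4 + (-7) + 7) gives (3,2) = -4.
Column 3 must total 15; the given cells sum to 2, so (5,3) = 13.
The remaining cell in column 4 is (5,4) = 15 − 21 = -6.
Row 3 needs 15; the known cells sum to 1, so (3,5) = 14.
Using row 5: 1 + 7 + 13 + (-6) + ? → (5,5) = 15 − 15 = 0.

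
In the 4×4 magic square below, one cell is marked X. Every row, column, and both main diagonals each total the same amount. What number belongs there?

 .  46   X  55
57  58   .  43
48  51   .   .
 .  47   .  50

Column 2 is complete and sums to 202; that is the magic constant.
Row 2 must total 202; the given cells sum to 158, so (2,3) = 44.
Column 4: 55 + 43 + 50 + ? = 202, so (3,4) = 54.
The remaining cell in anti-diagonal is (4,1) = 202 − 150 = 52.
From row 3, 202 − (48 + 51 + 54) gives (3,3) = 49.
Row 4: 52 + 47 + 50 + ? = 202, so (4,3) = 53.
The remaining cell in column 1 is (1,1) = 202 − 157 = 45.
Using column 3: 44 + 49 + 53 + ? → (1,3) = 202 − 146 = 56.

56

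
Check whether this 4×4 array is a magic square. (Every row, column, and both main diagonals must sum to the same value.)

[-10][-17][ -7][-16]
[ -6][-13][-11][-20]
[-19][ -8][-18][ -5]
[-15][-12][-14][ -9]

Yes

Row 1: -10 + (-17) + (-7) + (-16) = -50.
Row 2: -6 + (-13) + (-11) + (-20) = -50.
Row 3: -19 + (-8) + (-18) + (-5) = -50.
Row 4: -15 + (-12) + (-14) + (-9) = -50.
Column 1: -10 + (-6) + (-19) + (-15) = -50.
Column 2: -17 + (-13) + (-8) + (-12) = -50.
Column 3: -7 + (-11) + (-18) + (-14) = -50.
Column 4: -16 + (-20) + (-5) + (-9) = -50.
Main diagonal: -10 + (-13) + (-18) + (-9) = -50.
Anti-diagonal: -16 + (-11) + (-8) + (-15) = -50.
All lines sum to -50.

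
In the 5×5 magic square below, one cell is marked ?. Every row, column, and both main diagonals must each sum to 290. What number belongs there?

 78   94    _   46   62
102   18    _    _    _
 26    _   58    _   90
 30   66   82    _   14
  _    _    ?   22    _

Row 1: 78 + 94 + 46 + 62 + ? = 290, so (1,3) = 10.
Row 4 needs 290; the known cells sum to 192, so (4,4) = 98.
Column 1 must total 290; the given cells sum to 236, so (5,1) = 54.
Main diagonal must total 290; the given cells sum to 252, so (5,5) = 38.
Anti-diagonal: 62 + 58 + 66 + 54 + ? = 290, so (2,4) = 50.
Column 4 must total 290; the given cells sum to 216, so (3,4) = 74.
Column 5 needs 290; the known cells sum to 204, so (2,5) = 86.
From row 2, 290 − (102 + 18 + 50 + 86) gives (2,3) = 34.
Row 3 needs 290; the known cells sum to 248, so (3,2) = 42.
Column 2 must total 290; the given cells sum to 220, so (5,2) = 70.
From column 3, 290 − (10 + 34 + 58 + 82) gives (5,3) = 106.

106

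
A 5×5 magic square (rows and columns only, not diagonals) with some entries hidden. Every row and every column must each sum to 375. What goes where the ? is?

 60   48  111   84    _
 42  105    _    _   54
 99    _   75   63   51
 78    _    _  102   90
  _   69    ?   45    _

Row 1 must total 375; the given cells sum to 303, so (1,5) = 72.
Using row 3: 99 + 75 + 63 + 51 + ? → (3,2) = 375 − 288 = 87.
The remaining cell in column 1 is (5,1) = 375 − 279 = 96.
The remaining cell in column 2 is (4,2) = 375 − 309 = 66.
Using column 4: 84 + 63 + 102 + 45 + ? → (2,4) = 375 − 294 = 81.
From column 5, 375 − (72 + 54 + 51 + 90) gives (5,5) = 108.
Row 2 must total 375; the given cells sum to 282, so (2,3) = 93.
Row 4 needs 375; the known cells sum to 336, so (4,3) = 39.
Row 5 needs 375; the known cells sum to 318, so (5,3) = 57.

57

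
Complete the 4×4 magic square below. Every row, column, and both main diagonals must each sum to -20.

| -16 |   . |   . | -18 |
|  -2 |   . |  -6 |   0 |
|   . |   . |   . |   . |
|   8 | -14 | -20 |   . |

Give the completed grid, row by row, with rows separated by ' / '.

-16 10 4 -18 / -2 -12 -6 0 / -10 -4 2 -8 / 8 -14 -20 6

Using row 2: -2 + (-6) + 0 + ? → (2,2) = -20 − (-8) = -12.
Row 4 must total -20; the given cells sum to -26, so (4,4) = 6.
From column 1, -20 − (-16 + (-2) + 8) gives (3,1) = -10.
Column 4 must total -20; the given cells sum to -12, so (3,4) = -8.
Main diagonal must total -20; the given cells sum to -22, so (3,3) = 2.
Anti-diagonal must total -20; the given cells sum to -16, so (3,2) = -4.
Using column 2: -12 + (-4) + (-14) + ? → (1,2) = -20 − (-30) = 10.
Column 3 needs -20; the known cells sum to -24, so (1,3) = 4.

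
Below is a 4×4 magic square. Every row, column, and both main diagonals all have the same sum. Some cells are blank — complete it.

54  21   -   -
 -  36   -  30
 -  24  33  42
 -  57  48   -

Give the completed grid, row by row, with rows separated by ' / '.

54 21 12 51 / 27 36 45 30 / 39 24 33 42 / 18 57 48 15

Column 2 is already complete: 21 + 36 + 24 + 57 = 138, so that is the magic constant.
Using row 3: 24 + 33 + 42 + ? → (3,1) = 138 − 99 = 39.
The remaining cell in main diagonal is (4,4) = 138 − 123 = 15.
Row 4 needs 138; the known cells sum to 120, so (4,1) = 18.
Column 1 needs 138; the known cells sum to 111, so (2,1) = 27.
Column 4 needs 138; the known cells sum to 87, so (1,4) = 51.
The remaining cell in anti-diagonal is (2,3) = 138 − 93 = 45.
Row 1: 54 + 21 + 51 + ? = 138, so (1,3) = 12.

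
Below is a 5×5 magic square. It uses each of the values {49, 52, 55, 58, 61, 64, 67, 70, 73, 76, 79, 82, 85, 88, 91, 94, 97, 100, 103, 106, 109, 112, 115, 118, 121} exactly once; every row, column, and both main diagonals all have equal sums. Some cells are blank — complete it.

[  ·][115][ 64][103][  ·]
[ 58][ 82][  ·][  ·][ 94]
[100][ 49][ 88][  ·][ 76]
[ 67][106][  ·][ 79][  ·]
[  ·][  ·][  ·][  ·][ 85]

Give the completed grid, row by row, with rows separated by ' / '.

The 25 entries sum to 2125, so each line sums to 2125/5 = 425.
Using row 3: 100 + 49 + 88 + 76 + ? → (3,4) = 425 − 313 = 112.
Using column 2: 115 + 82 + 49 + 106 + ? → (5,2) = 425 − 352 = 73.
Main diagonal: 82 + 88 + 79 + 85 + ? = 425, so (1,1) = 91.
From row 1, 425 − (91 + 115 + 64 + 103) gives (1,5) = 52.
Using column 1: 91 + 58 + 100 + 67 + ? → (5,1) = 425 − 316 = 109.
The remaining cell in column 5 is (4,5) = 425 − 307 = 118.
Anti-diagonal: 52 + 88 + 106 + 109 + ? = 425, so (2,4) = 70.
Row 2: 58 + 82 + 70 + 94 + ? = 425, so (2,3) = 121.
Using row 4: 67 + 106 + 79 + 118 + ? → (4,3) = 425 − 370 = 55.
Column 3 must total 425; the given cells sum to 328, so (5,3) = 97.
The remaining cell in column 4 is (5,4) = 425 − 364 = 61.

91 115 64 103 52 / 58 82 121 70 94 / 100 49 88 112 76 / 67 106 55 79 118 / 109 73 97 61 85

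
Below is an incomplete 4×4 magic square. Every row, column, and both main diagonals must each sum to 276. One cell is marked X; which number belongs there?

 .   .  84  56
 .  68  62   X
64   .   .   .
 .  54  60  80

74

Row 4 needs 276; the known cells sum to 194, so (4,1) = 82.
Column 3: 84 + 62 + 60 + ? = 276, so (3,3) = 70.
The remaining cell in main diagonal is (1,1) = 276 − 218 = 58.
Anti-diagonal needs 276; the known cells sum to 200, so (3,2) = 76.
Using row 1: 58 + 84 + 56 + ? → (1,2) = 276 − 198 = 78.
Row 3: 64 + 76 + 70 + ? = 276, so (3,4) = 66.
Column 1 must total 276; the given cells sum to 204, so (2,1) = 72.
Using column 4: 56 + 66 + 80 + ? → (2,4) = 276 − 202 = 74.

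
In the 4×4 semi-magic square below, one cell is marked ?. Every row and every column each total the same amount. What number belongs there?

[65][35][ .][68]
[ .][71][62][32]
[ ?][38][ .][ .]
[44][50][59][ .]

56

Column 2 is complete and sums to 194; that is the magic constant.
Row 1 must total 194; the given cells sum to 168, so (1,3) = 26.
From row 2, 194 − (71 + 62 + 32) gives (2,1) = 29.
From row 4, 194 − (44 + 50 + 59) gives (4,4) = 41.
From column 1, 194 − (65 + 29 + 44) gives (3,1) = 56.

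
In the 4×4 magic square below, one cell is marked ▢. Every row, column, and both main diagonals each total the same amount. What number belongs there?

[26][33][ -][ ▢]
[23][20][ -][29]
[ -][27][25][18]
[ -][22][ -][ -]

Column 2 is complete and sums to 102; that is the magic constant.
From row 2, 102 − (23 + 20 + 29) gives (2,3) = 30.
Row 3 must total 102; the given cells sum to 70, so (3,1) = 32.
The remaining cell in column 1 is (4,1) = 102 − 81 = 21.
Main diagonal needs 102; the known cells sum to 71, so (4,4) = 31.
Anti-diagonal: 30 + 27 + 21 + ? = 102, so (1,4) = 24.

24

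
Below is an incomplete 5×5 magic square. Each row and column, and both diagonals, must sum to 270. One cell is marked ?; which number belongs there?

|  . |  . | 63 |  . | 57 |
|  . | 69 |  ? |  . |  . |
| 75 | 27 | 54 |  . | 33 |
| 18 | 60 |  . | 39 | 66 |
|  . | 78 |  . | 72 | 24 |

21

From row 3, 270 − (75 + 27 + 54 + 33) gives (3,4) = 81.
Using row 4: 18 + 60 + 39 + 66 + ? → (4,3) = 270 − 183 = 87.
From column 2, 270 − (69 + 27 + 60 + 78) gives (1,2) = 36.
Using column 5: 57 + 33 + 66 + 24 + ? → (2,5) = 270 − 180 = 90.
Main diagonal must total 270; the given cells sum to 186, so (1,1) = 84.
Row 1: 84 + 36 + 63 + 57 + ? = 270, so (1,4) = 30.
Column 4 must total 270; the given cells sum to 222, so (2,4) = 48.
Anti-diagonal: 57 + 48 + 54 + 60 + ? = 270, so (5,1) = 51.
Using row 5: 51 + 78 + 72 + 24 + ? → (5,3) = 270 − 225 = 45.
Column 1: 84 + 75 + 18 + 51 + ? = 270, so (2,1) = 42.
Column 3 must total 270; the given cells sum to 249, so (2,3) = 21.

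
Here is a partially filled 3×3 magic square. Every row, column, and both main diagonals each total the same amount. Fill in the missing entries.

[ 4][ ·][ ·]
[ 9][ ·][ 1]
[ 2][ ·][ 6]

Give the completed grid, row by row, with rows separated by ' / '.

4 3 8 / 9 5 1 / 2 7 6

Column 1 is already complete: 4 + 9 + 2 = 15, so that is the magic constant.
Row 2 must total 15; the given cells sum to 10, so (2,2) = 5.
The remaining cell in row 3 is (3,2) = 15 − 8 = 7.
Using column 2: 5 + 7 + ? → (1,2) = 15 − 12 = 3.
Using column 3: 1 + 6 + ? → (1,3) = 15 − 7 = 8.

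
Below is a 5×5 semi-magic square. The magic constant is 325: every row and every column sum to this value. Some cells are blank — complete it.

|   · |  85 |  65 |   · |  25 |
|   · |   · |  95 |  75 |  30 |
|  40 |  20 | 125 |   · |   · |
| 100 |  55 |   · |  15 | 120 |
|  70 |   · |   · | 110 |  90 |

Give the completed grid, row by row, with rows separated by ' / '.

From row 4, 325 − (100 + 55 + 15 + 120) gives (4,3) = 35.
Using column 3: 65 + 95 + 125 + 35 + ? → (5,3) = 325 − 320 = 5.
The remaining cell in column 5 is (3,5) = 325 − 265 = 60.
The remaining cell in row 3 is (3,4) = 325 − 245 = 80.
Row 5 needs 325; the known cells sum to 275, so (5,2) = 50.
Column 2: 85 + 20 + 55 + 50 + ? = 325, so (2,2) = 115.
Using column 4: 75 + 80 + 15 + 110 + ? → (1,4) = 325 − 280 = 45.
Row 1: 85 + 65 + 45 + 25 + ? = 325, so (1,1) = 105.
Row 2 must total 325; the given cells sum to 315, so (2,1) = 10.

105 85 65 45 25 / 10 115 95 75 30 / 40 20 125 80 60 / 100 55 35 15 120 / 70 50 5 110 90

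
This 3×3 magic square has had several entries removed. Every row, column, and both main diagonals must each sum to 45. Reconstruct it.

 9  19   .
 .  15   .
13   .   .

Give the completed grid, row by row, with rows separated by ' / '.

9 19 17 / 23 15 7 / 13 11 21

Using row 1: 9 + 19 + ? → (1,3) = 45 − 28 = 17.
From column 1, 45 − (9 + 13) gives (2,1) = 23.
Column 2 must total 45; the given cells sum to 34, so (3,2) = 11.
Using main diagonal: 9 + 15 + ? → (3,3) = 45 − 24 = 21.
Row 2: 23 + 15 + ? = 45, so (2,3) = 7.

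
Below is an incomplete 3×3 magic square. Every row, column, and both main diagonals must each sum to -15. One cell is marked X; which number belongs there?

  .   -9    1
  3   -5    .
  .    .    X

-3

Row 1 needs -15; the known cells sum to -8, so (1,1) = -7.
Row 2: 3 + (-5) + ? = -15, so (2,3) = -13.
Column 1: -7 + 3 + ? = -15, so (3,1) = -11.
Column 2: -9 + (-5) + ? = -15, so (3,2) = -1.
From column 3, -15 − (1 + (-13)) gives (3,3) = -3.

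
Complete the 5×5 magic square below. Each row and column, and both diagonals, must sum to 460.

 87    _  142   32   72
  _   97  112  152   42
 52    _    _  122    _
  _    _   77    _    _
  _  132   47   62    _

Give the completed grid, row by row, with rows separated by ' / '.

The remaining cell in row 1 is (1,2) = 460 − 333 = 127.
Row 2 must total 460; the given cells sum to 403, so (2,1) = 57.
Column 3 must total 460; the given cells sum to 378, so (3,3) = 82.
The remaining cell in column 4 is (4,4) = 460 − 368 = 92.
Main diagonal must total 460; the given cells sum to 358, so (5,5) = 102.
From row 5, 460 − (132 + 47 + 62 + 102) gives (5,1) = 117.
Column 1: 87 + 57 + 52 + 117 + ? = 460, so (4,1) = 147.
Anti-diagonal must total 460; the given cells sum to 423, so (4,2) = 37.
From row 4, 460 − (147 + 37 + 77 + 92) gives (4,5) = 107.
From column 2, 460 − (127 + 97 + 37 + 132) gives (3,2) = 67.
Column 5 needs 460; the known cells sum to 323, so (3,5) = 137.

87 127 142 32 72 / 57 97 112 152 42 / 52 67 82 122 137 / 147 37 77 92 107 / 117 132 47 62 102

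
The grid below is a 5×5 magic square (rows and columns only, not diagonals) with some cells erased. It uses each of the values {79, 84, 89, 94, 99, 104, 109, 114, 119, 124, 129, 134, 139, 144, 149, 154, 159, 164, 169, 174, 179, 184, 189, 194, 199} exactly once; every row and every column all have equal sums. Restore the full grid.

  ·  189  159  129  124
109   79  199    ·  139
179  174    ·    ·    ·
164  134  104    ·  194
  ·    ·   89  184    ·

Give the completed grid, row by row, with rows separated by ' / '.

The 25 entries sum to 3475, so each line sums to 3475/5 = 695.
The remaining cell in row 1 is (1,1) = 695 − 601 = 94.
The remaining cell in row 2 is (2,4) = 695 − 526 = 169.
From row 4, 695 − (164 + 134 + 104 + 194) gives (4,4) = 99.
Column 1 must total 695; the given cells sum to 546, so (5,1) = 149.
Column 2: 189 + 79 + 174 + 134 + ? = 695, so (5,2) = 119.
Column 3 needs 695; the known cells sum to 551, so (3,3) = 144.
Column 4: 129 + 169 + 99 + 184 + ? = 695, so (3,4) = 114.
Row 3 must total 695; the given cells sum to 611, so (3,5) = 84.
Using row 5: 149 + 119 + 89 + 184 + ? → (5,5) = 695 − 541 = 154.

94 189 159 129 124 / 109 79 199 169 139 / 179 174 144 114 84 / 164 134 104 99 194 / 149 119 89 184 154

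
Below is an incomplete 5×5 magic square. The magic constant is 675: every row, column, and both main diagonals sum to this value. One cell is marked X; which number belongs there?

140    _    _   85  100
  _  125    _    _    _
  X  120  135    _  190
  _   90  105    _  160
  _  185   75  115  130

The remaining cell in row 5 is (5,1) = 675 − 505 = 170.
Column 2 must total 675; the given cells sum to 520, so (1,2) = 155.
Using column 5: 100 + 190 + 160 + 130 + ? → (2,5) = 675 − 580 = 95.
From main diagonal, 675 − (140 + 125 + 135 + 130) gives (4,4) = 145.
Anti-diagonal needs 675; the known cells sum to 495, so (2,4) = 180.
Row 1 needs 675; the known cells sum to 480, so (1,3) = 195.
Row 4 must total 675; the given cells sum to 500, so (4,1) = 175.
Using column 3: 195 + 135 + 105 + 75 + ? → (2,3) = 675 − 510 = 165.
Using column 4: 85 + 180 + 145 + 115 + ? → (3,4) = 675 − 525 = 150.
The remaining cell in row 2 is (2,1) = 675 − 565 = 110.
Row 3 must total 675; the given cells sum to 595, so (3,1) = 80.

80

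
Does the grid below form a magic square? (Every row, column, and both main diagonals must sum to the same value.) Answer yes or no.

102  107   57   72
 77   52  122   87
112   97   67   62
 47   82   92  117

Row 1: 102 + 107 + 57 + 72 = 338.
Row 2: 77 + 52 + 122 + 87 = 338.
Row 3: 112 + 97 + 67 + 62 = 338.
Row 4: 47 + 82 + 92 + 117 = 338.
Column 1: 102 + 77 + 112 + 47 = 338.
Column 2: 107 + 52 + 97 + 82 = 338.
Column 3: 57 + 122 + 67 + 92 = 338.
Column 4: 72 + 87 + 62 + 117 = 338.
Main diagonal: 102 + 52 + 67 + 117 = 338.
Anti-diagonal: 72 + 122 + 97 + 47 = 338.
All lines sum to 338.

Yes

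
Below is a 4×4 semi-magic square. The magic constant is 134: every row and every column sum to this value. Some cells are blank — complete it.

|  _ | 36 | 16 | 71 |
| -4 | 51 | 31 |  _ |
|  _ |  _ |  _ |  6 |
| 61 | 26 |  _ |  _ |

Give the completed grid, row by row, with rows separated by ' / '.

11 36 16 71 / -4 51 31 56 / 66 21 41 6 / 61 26 46 1

Row 1 must total 134; the given cells sum to 123, so (1,1) = 11.
From row 2, 134 − (-4 + 51 + 31) gives (2,4) = 56.
Using column 1: 11 + (-4) + 61 + ? → (3,1) = 134 − 68 = 66.
Column 2 needs 134; the known cells sum to 113, so (3,2) = 21.
Column 4 needs 134; the known cells sum to 133, so (4,4) = 1.
Row 3: 66 + 21 + 6 + ? = 134, so (3,3) = 41.
From row 4, 134 − (61 + 26 + 1) gives (4,3) = 46.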